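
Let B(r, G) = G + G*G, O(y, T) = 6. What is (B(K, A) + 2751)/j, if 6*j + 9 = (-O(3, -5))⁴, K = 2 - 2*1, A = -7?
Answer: 1862/143 ≈ 13.021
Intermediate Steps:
K = 0 (K = 2 - 2 = 0)
B(r, G) = G + G²
j = 429/2 (j = -3/2 + (-1*6)⁴/6 = -3/2 + (⅙)*(-6)⁴ = -3/2 + (⅙)*1296 = -3/2 + 216 = 429/2 ≈ 214.50)
(B(K, A) + 2751)/j = (-7*(1 - 7) + 2751)/(429/2) = (-7*(-6) + 2751)*(2/429) = (42 + 2751)*(2/429) = 2793*(2/429) = 1862/143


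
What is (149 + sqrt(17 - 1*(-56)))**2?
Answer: (149 + sqrt(73))**2 ≈ 24820.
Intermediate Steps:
(149 + sqrt(17 - 1*(-56)))**2 = (149 + sqrt(17 + 56))**2 = (149 + sqrt(73))**2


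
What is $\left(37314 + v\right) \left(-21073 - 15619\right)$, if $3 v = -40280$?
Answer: $- \frac{2629422104}{3} \approx -8.7647 \cdot 10^{8}$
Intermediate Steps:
$v = - \frac{40280}{3}$ ($v = \frac{1}{3} \left(-40280\right) = - \frac{40280}{3} \approx -13427.0$)
$\left(37314 + v\right) \left(-21073 - 15619\right) = \left(37314 - \frac{40280}{3}\right) \left(-21073 - 15619\right) = \frac{71662}{3} \left(-36692\right) = - \frac{2629422104}{3}$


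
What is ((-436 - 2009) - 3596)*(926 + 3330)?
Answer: -25710496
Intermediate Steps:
((-436 - 2009) - 3596)*(926 + 3330) = (-2445 - 3596)*4256 = -6041*4256 = -25710496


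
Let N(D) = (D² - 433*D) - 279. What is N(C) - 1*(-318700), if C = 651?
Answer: 460339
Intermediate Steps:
N(D) = -279 + D² - 433*D
N(C) - 1*(-318700) = (-279 + 651² - 433*651) - 1*(-318700) = (-279 + 423801 - 281883) + 318700 = 141639 + 318700 = 460339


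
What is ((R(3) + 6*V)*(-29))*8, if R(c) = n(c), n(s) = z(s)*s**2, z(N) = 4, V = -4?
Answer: -2784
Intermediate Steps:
n(s) = 4*s**2
R(c) = 4*c**2
((R(3) + 6*V)*(-29))*8 = ((4*3**2 + 6*(-4))*(-29))*8 = ((4*9 - 24)*(-29))*8 = ((36 - 24)*(-29))*8 = (12*(-29))*8 = -348*8 = -2784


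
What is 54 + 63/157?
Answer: 8541/157 ≈ 54.401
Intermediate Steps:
54 + 63/157 = 8541/157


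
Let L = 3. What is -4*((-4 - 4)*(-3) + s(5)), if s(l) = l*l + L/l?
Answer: -992/5 ≈ -198.40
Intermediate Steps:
s(l) = l² + 3/l (s(l) = l*l + 3/l = l² + 3/l)
-4*((-4 - 4)*(-3) + s(5)) = -4*((-4 - 4)*(-3) + (3 + 5³)/5) = -4*(-8*(-3) + (3 + 125)/5) = -4*(24 + (⅕)*128) = -4*(24 + 128/5) = -4*248/5 = -992/5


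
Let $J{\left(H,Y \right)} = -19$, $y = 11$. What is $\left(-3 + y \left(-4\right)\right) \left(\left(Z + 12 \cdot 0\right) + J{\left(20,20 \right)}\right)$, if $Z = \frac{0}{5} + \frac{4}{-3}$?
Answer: $\frac{2867}{3} \approx 955.67$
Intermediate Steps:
$Z = - \frac{4}{3}$ ($Z = 0 \cdot \frac{1}{5} + 4 \left(- \frac{1}{3}\right) = 0 - \frac{4}{3} = - \frac{4}{3} \approx -1.3333$)
$\left(-3 + y \left(-4\right)\right) \left(\left(Z + 12 \cdot 0\right) + J{\left(20,20 \right)}\right) = \left(-3 + 11 \left(-4\right)\right) \left(\left(- \frac{4}{3} + 12 \cdot 0\right) - 19\right) = \left(-3 - 44\right) \left(\left(- \frac{4}{3} + 0\right) - 19\right) = - 47 \left(- \frac{4}{3} - 19\right) = \left(-47\right) \left(- \frac{61}{3}\right) = \frac{2867}{3}$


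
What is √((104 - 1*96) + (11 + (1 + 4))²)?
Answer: 2*√66 ≈ 16.248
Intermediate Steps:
√((104 - 1*96) + (11 + (1 + 4))²) = √((104 - 96) + (11 + 5)²) = √(8 + 16²) = √(8 + 256) = √264 = 2*√66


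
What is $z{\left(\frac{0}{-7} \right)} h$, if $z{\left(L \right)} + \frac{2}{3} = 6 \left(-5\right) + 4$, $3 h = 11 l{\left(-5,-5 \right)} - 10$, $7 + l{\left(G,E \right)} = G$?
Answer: $\frac{11360}{9} \approx 1262.2$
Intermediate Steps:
$l{\left(G,E \right)} = -7 + G$
$h = - \frac{142}{3}$ ($h = \frac{11 \left(-7 - 5\right) - 10}{3} = \frac{11 \left(-12\right) - 10}{3} = \frac{-132 - 10}{3} = \frac{1}{3} \left(-142\right) = - \frac{142}{3} \approx -47.333$)
$z{\left(L \right)} = - \frac{80}{3}$ ($z{\left(L \right)} = - \frac{2}{3} + \left(6 \left(-5\right) + 4\right) = - \frac{2}{3} + \left(-30 + 4\right) = - \frac{2}{3} - 26 = - \frac{80}{3}$)
$z{\left(\frac{0}{-7} \right)} h = \left(- \frac{80}{3}\right) \left(- \frac{142}{3}\right) = \frac{11360}{9}$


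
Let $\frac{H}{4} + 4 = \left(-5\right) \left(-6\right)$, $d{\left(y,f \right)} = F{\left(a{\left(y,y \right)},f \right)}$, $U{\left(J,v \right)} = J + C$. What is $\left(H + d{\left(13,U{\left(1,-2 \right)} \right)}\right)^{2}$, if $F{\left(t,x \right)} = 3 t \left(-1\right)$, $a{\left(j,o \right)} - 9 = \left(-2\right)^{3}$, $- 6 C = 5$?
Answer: $10201$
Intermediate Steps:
$C = - \frac{5}{6}$ ($C = \left(- \frac{1}{6}\right) 5 = - \frac{5}{6} \approx -0.83333$)
$U{\left(J,v \right)} = - \frac{5}{6} + J$ ($U{\left(J,v \right)} = J - \frac{5}{6} = - \frac{5}{6} + J$)
$a{\left(j,o \right)} = 1$ ($a{\left(j,o \right)} = 9 + \left(-2\right)^{3} = 9 - 8 = 1$)
$F{\left(t,x \right)} = - 3 t$
$d{\left(y,f \right)} = -3$ ($d{\left(y,f \right)} = \left(-3\right) 1 = -3$)
$H = 104$ ($H = -16 + 4 \left(\left(-5\right) \left(-6\right)\right) = -16 + 4 \cdot 30 = -16 + 120 = 104$)
$\left(H + d{\left(13,U{\left(1,-2 \right)} \right)}\right)^{2} = \left(104 - 3\right)^{2} = 101^{2} = 10201$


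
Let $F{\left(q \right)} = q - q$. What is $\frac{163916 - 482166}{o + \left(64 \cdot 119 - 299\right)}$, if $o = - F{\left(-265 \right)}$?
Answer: $- \frac{318250}{7317} \approx -43.495$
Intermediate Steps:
$F{\left(q \right)} = 0$
$o = 0$ ($o = \left(-1\right) 0 = 0$)
$\frac{163916 - 482166}{o + \left(64 \cdot 119 - 299\right)} = \frac{163916 - 482166}{0 + \left(64 \cdot 119 - 299\right)} = - \frac{318250}{0 + \left(7616 - 299\right)} = - \frac{318250}{0 + 7317} = - \frac{318250}{7317}$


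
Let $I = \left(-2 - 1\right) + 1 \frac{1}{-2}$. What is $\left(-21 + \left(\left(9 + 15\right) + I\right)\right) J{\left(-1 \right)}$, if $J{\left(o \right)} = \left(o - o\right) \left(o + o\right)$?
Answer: $0$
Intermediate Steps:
$I = - \frac{7}{2}$ ($I = -3 + 1 \left(- \frac{1}{2}\right) = -3 - \frac{1}{2} = - \frac{7}{2} \approx -3.5$)
$J{\left(o \right)} = 0$ ($J{\left(o \right)} = 0 \cdot 2 o = 0$)
$\left(-21 + \left(\left(9 + 15\right) + I\right)\right) J{\left(-1 \right)} = \left(-21 + \left(\left(9 + 15\right) - \frac{7}{2}\right)\right) 0 = \left(-21 + \left(24 - \frac{7}{2}\right)\right) 0 = \left(-21 + \frac{41}{2}\right) 0 = \left(- \frac{1}{2}\right) 0 = 0$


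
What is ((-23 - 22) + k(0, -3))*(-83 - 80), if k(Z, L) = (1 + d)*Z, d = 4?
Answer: 7335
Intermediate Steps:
k(Z, L) = 5*Z (k(Z, L) = (1 + 4)*Z = 5*Z)
((-23 - 22) + k(0, -3))*(-83 - 80) = ((-23 - 22) + 5*0)*(-83 - 80) = (-45 + 0)*(-163) = -45*(-163) = 7335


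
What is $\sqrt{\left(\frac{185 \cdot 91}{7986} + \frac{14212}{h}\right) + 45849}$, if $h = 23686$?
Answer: $\frac{\sqrt{3389629406721946674}}{8598018} \approx 214.13$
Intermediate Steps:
$\sqrt{\left(\frac{185 \cdot 91}{7986} + \frac{14212}{h}\right) + 45849} = \sqrt{\left(\frac{185 \cdot 91}{7986} + \frac{14212}{23686}\right) + 45849} = \sqrt{\left(16835 \cdot \frac{1}{7986} + 14212 \cdot \frac{1}{23686}\right) + 45849} = \sqrt{\left(\frac{16835}{7986} + \frac{7106}{11843}\right) + 45849} = \sqrt{\frac{256125421}{94578198} + 45849} = \sqrt{\frac{4336571925523}{94578198}} = \frac{\sqrt{3389629406721946674}}{8598018}$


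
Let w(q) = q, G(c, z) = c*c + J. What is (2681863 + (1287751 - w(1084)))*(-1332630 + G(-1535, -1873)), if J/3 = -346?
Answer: 4058048131210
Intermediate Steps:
J = -1038 (J = 3*(-346) = -1038)
G(c, z) = -1038 + c² (G(c, z) = c*c - 1038 = c² - 1038 = -1038 + c²)
(2681863 + (1287751 - w(1084)))*(-1332630 + G(-1535, -1873)) = (2681863 + (1287751 - 1*1084))*(-1332630 + (-1038 + (-1535)²)) = (2681863 + (1287751 - 1084))*(-1332630 + (-1038 + 2356225)) = (2681863 + 1286667)*(-1332630 + 2355187) = 3968530*1022557 = 4058048131210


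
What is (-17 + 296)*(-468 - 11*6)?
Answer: -148986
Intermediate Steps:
(-17 + 296)*(-468 - 11*6) = 279*(-468 - 66) = 279*(-534) = -148986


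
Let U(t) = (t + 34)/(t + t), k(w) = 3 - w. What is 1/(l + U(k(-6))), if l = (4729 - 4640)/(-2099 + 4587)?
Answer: 22392/54293 ≈ 0.41243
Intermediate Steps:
U(t) = (34 + t)/(2*t) (U(t) = (34 + t)/((2*t)) = (34 + t)*(1/(2*t)) = (34 + t)/(2*t))
l = 89/2488 ≈ 0.035772
1/(l + U(k(-6))) = 1/(89/2488 + (34 + (3 - 1*(-6)))/(2*(3 - 1*(-6)))) = 1/(89/2488 + (34 + (3 + 6))/(2*(3 + 6))) = 1/(89/2488 + (½)*(34 + 9)/9) = 1/(89/2488 + (½)*(⅑)*43) = 1/(89/2488 + 43/18) = 1/(54293/22392) = 22392/54293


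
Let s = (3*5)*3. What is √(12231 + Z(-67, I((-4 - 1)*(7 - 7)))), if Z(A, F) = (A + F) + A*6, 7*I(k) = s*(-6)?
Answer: 4*√35903/7 ≈ 108.27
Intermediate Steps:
s = 45 (s = 15*3 = 45)
I(k) = -270/7 (I(k) = (45*(-6))/7 = (⅐)*(-270) = -270/7)
Z(A, F) = F + 7*A (Z(A, F) = (A + F) + 6*A = F + 7*A)
√(12231 + Z(-67, I((-4 - 1)*(7 - 7)))) = √(12231 + (-270/7 + 7*(-67))) = √(12231 + (-270/7 - 469)) = √(12231 - 3553/7) = √(82064/7) = 4*√35903/7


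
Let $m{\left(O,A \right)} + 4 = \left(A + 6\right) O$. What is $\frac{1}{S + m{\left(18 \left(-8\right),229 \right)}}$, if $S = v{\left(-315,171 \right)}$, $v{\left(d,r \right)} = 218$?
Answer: $- \frac{1}{33626} \approx -2.9739 \cdot 10^{-5}$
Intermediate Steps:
$S = 218$
$m{\left(O,A \right)} = -4 + O \left(6 + A\right)$ ($m{\left(O,A \right)} = -4 + \left(A + 6\right) O = -4 + \left(6 + A\right) O = -4 + O \left(6 + A\right)$)
$\frac{1}{S + m{\left(18 \left(-8\right),229 \right)}} = \frac{1}{218 + \left(-4 + 6 \cdot 18 \left(-8\right) + 229 \cdot 18 \left(-8\right)\right)} = \frac{1}{218 + \left(-4 + 6 \left(-144\right) + 229 \left(-144\right)\right)} = \frac{1}{218 - 33844} = \frac{1}{-33626} = - \frac{1}{33626}$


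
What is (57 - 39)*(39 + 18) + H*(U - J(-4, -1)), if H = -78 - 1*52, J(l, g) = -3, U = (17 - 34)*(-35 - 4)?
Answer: -85554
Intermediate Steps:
U = 663 (U = -17*(-39) = 663)
H = -130 (H = -78 - 52 = -130)
(57 - 39)*(39 + 18) + H*(U - J(-4, -1)) = (57 - 39)*(39 + 18) - 130*(663 - 1*(-3)) = 18*57 - 130*(663 + 3) = 1026 - 130*666 = 1026 - 86580 = -85554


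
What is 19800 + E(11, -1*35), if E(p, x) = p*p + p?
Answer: 19932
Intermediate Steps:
E(p, x) = p + p² (E(p, x) = p² + p = p + p²)
19800 + E(11, -1*35) = 19800 + 11*(1 + 11) = 19800 + 11*12 = 19800 + 132 = 19932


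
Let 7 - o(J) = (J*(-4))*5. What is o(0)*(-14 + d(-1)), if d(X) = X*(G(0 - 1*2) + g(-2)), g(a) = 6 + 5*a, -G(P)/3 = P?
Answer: -112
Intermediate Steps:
G(P) = -3*P
o(J) = 7 + 20*J (o(J) = 7 - J*(-4)*5 = 7 - (-4*J)*5 = 7 - (-20)*J = 7 + 20*J)
d(X) = 2*X (d(X) = X*(-3*(0 - 1*2) + (6 + 5*(-2))) = X*(-3*(0 - 2) + (6 - 10)) = X*(-3*(-2) - 4) = X*(6 - 4) = X*2 = 2*X)
o(0)*(-14 + d(-1)) = (7 + 20*0)*(-14 + 2*(-1)) = (7 + 0)*(-14 - 2) = 7*(-16) = -112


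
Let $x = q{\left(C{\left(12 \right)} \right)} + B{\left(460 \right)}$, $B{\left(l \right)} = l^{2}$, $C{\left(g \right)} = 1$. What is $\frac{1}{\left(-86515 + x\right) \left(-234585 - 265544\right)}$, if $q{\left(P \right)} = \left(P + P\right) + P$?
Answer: $- \frac{1}{62560136352} \approx -1.5985 \cdot 10^{-11}$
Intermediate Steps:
$q{\left(P \right)} = 3 P$ ($q{\left(P \right)} = 2 P + P = 3 P$)
$x = 211603$ ($x = 3 \cdot 1 + 460^{2} = 3 + 211600 = 211603$)
$\frac{1}{\left(-86515 + x\right) \left(-234585 - 265544\right)} = \frac{1}{\left(-86515 + 211603\right) \left(-234585 - 265544\right)} = \frac{1}{125088 \left(-500129\right)} = \frac{1}{-62560136352} = - \frac{1}{62560136352}$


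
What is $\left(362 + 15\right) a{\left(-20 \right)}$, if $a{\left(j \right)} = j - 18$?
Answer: $-14326$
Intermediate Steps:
$a{\left(j \right)} = -18 + j$
$\left(362 + 15\right) a{\left(-20 \right)} = \left(362 + 15\right) \left(-18 - 20\right) = 377 \left(-38\right) = -14326$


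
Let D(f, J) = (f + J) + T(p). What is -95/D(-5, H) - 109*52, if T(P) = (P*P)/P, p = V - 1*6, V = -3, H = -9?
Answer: -130269/23 ≈ -5663.9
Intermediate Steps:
p = -9 (p = -3 - 1*6 = -3 - 6 = -9)
T(P) = P (T(P) = P²/P = P)
D(f, J) = -9 + J + f (D(f, J) = (f + J) - 9 = (J + f) - 9 = -9 + J + f)
-95/D(-5, H) - 109*52 = -95/(-9 - 9 - 5) - 109*52 = -95/(-23) - 5668 = -95*(-1/23) - 5668 = 95/23 - 5668 = -130269/23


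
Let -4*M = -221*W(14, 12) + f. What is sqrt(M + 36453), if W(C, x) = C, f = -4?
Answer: sqrt(148910)/2 ≈ 192.94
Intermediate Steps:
M = 1549/2 (M = -(-221*14 - 4)/4 = -(-3094 - 4)/4 = -1/4*(-3098) = 1549/2 ≈ 774.50)
sqrt(M + 36453) = sqrt(1549/2 + 36453) = sqrt(74455/2) = sqrt(148910)/2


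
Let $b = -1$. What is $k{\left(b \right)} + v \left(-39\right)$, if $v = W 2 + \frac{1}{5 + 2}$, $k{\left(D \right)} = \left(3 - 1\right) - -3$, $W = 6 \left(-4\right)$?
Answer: $\frac{13100}{7} \approx 1871.4$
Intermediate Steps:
$W = -24$
$k{\left(D \right)} = 5$ ($k{\left(D \right)} = 2 + 3 = 5$)
$v = - \frac{335}{7}$ ($v = \left(-24\right) 2 + \frac{1}{5 + 2} = -48 + \frac{1}{7} = - \frac{335}{7} \approx -47.857$)
$k{\left(b \right)} + v \left(-39\right) = 5 - - \frac{13065}{7} = 5 + \frac{13065}{7} = \frac{13100}{7}$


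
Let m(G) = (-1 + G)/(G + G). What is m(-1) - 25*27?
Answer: -674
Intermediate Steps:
m(G) = (-1 + G)/(2*G) (m(G) = (-1 + G)/((2*G)) = (-1 + G)*(1/(2*G)) = (-1 + G)/(2*G))
m(-1) - 25*27 = (½)*(-1 - 1)/(-1) - 25*27 = (½)*(-1)*(-2) - 675 = 1 - 675 = -674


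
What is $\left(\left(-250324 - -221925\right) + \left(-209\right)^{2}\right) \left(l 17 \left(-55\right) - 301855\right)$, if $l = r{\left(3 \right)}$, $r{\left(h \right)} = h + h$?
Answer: $-4698680130$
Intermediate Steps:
$r{\left(h \right)} = 2 h$
$l = 6$ ($l = 2 \cdot 3 = 6$)
$\left(\left(-250324 - -221925\right) + \left(-209\right)^{2}\right) \left(l 17 \left(-55\right) - 301855\right) = \left(\left(-250324 - -221925\right) + \left(-209\right)^{2}\right) \left(6 \cdot 17 \left(-55\right) - 301855\right) = \left(\left(-250324 + 221925\right) + 43681\right) \left(102 \left(-55\right) - 301855\right) = \left(-28399 + 43681\right) \left(-5610 - 301855\right) = 15282 \left(-307465\right) = -4698680130$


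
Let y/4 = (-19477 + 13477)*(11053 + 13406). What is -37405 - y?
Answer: 586978595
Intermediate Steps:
y = -587016000 (y = 4*((-19477 + 13477)*(11053 + 13406)) = 4*(-6000*24459) = 4*(-146754000) = -587016000)
-37405 - y = -37405 - 1*(-587016000) = -37405 + 587016000 = 586978595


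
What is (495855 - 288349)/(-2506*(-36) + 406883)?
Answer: 9022/21613 ≈ 0.41743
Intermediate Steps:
(495855 - 288349)/(-2506*(-36) + 406883) = 207506/(90216 + 406883) = 207506/497099 = 207506*(1/497099) = 9022/21613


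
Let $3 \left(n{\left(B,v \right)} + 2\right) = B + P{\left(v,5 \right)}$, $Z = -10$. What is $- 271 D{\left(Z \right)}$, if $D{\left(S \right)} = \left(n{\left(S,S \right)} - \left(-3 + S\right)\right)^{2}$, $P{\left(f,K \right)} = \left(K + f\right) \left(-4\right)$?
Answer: $- \frac{501079}{9} \approx -55675.0$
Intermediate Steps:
$P{\left(f,K \right)} = - 4 K - 4 f$
$n{\left(B,v \right)} = - \frac{26}{3} - \frac{4 v}{3} + \frac{B}{3}$ ($n{\left(B,v \right)} = -2 + \frac{B - \left(20 + 4 v\right)}{3} = -2 + \frac{-20 + B - 4 v}{3} = -2 - \left(\frac{20}{3} - \frac{B}{3} + \frac{4 v}{3}\right) = - \frac{26}{3} - \frac{4 v}{3} + \frac{B}{3}$)
$D{\left(S \right)} = \left(- \frac{17}{3} - 2 S\right)^{2}$ ($D{\left(S \right)} = \left(\left(- \frac{26}{3} - \frac{4 S}{3} + \frac{S}{3}\right) - \left(-3 + S\right)\right)^{2} = \left(\left(- \frac{26}{3} - S\right) - \left(-3 + S\right)\right)^{2} = \left(- \frac{17}{3} - 2 S\right)^{2}$)
$- 271 D{\left(Z \right)} = - 271 \frac{\left(17 + 6 \left(-10\right)\right)^{2}}{9} = - 271 \frac{\left(17 - 60\right)^{2}}{9} = - 271 \frac{\left(-43\right)^{2}}{9} = - 271 \cdot \frac{1}{9} \cdot 1849 = \left(-271\right) \frac{1849}{9} = - \frac{501079}{9}$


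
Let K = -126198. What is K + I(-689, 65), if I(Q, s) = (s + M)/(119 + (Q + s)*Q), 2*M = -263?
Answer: -108544161913/860110 ≈ -1.2620e+5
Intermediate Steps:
M = -263/2 (M = (½)*(-263) = -263/2 ≈ -131.50)
I(Q, s) = (-263/2 + s)/(119 + Q*(Q + s)) (I(Q, s) = (s - 263/2)/(119 + (Q + s)*Q) = (-263/2 + s)/(119 + Q*(Q + s)))
K + I(-689, 65) = -126198 + (-263/2 + 65)/(119 + (-689)² - 689*65) = -126198 - 133/2/(119 + 474721 - 44785) = -126198 - 133/2/430055 = -126198 + (1/430055)*(-133/2) = -126198 - 133/860110 = -108544161913/860110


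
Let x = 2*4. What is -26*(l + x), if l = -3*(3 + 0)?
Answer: 26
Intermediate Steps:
x = 8
l = -9 (l = -3*3 = -9)
-26*(l + x) = -26*(-9 + 8) = -26*(-1) = 26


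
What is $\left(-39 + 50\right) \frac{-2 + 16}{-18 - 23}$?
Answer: $- \frac{154}{41} \approx -3.7561$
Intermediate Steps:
$\left(-39 + 50\right) \frac{-2 + 16}{-18 - 23} = 11 \frac{14}{-41} = 11 \cdot 14 \left(- \frac{1}{41}\right) = 11 \left(- \frac{14}{41}\right) = - \frac{154}{41}$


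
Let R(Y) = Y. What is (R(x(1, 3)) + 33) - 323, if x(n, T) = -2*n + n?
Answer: -291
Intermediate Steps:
x(n, T) = -n
(R(x(1, 3)) + 33) - 323 = (-1*1 + 33) - 323 = (-1 + 33) - 323 = 32 - 323 = -291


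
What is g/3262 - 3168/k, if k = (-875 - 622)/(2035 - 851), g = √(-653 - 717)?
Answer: 1250304/499 + I*√1370/3262 ≈ 2505.6 + 0.011347*I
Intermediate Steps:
g = I*√1370 (g = √(-1370) = I*√1370 ≈ 37.013*I)
k = -1497/1184 ≈ -1.2644
g/3262 - 3168/k = (I*√1370)/3262 - 3168/(-1497/1184) = (I*√1370)*(1/3262) - 3168*(-1184/1497) = I*√1370/3262 + 1250304/499 = 1250304/499 + I*√1370/3262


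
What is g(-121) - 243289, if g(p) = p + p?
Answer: -243531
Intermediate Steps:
g(p) = 2*p
g(-121) - 243289 = 2*(-121) - 243289 = -242 - 243289 = -243531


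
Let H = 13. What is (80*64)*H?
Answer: 66560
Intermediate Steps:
(80*64)*H = (80*64)*13 = 5120*13 = 66560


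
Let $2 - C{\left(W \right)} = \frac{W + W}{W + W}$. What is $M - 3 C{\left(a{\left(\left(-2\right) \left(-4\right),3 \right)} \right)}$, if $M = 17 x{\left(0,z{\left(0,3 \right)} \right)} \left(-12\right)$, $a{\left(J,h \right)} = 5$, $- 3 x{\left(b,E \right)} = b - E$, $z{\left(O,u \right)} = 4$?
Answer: $-275$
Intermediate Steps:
$x{\left(b,E \right)} = - \frac{b}{3} + \frac{E}{3}$ ($x{\left(b,E \right)} = - \frac{b - E}{3} = - \frac{b}{3} + \frac{E}{3}$)
$C{\left(W \right)} = 1$ ($C{\left(W \right)} = 2 - \frac{W + W}{W + W} = 2 - \frac{2 W}{2 W} = 2 - 2 W \frac{1}{2 W} = 2 - 1 = 1$)
$M = -272$ ($M = 17 \left(\left(- \frac{1}{3}\right) 0 + \frac{1}{3} \cdot 4\right) \left(-12\right) = 17 \left(0 + \frac{4}{3}\right) \left(-12\right) = 17 \cdot \frac{4}{3} \left(-12\right) = \frac{68}{3} \left(-12\right) = -272$)
$M - 3 C{\left(a{\left(\left(-2\right) \left(-4\right),3 \right)} \right)} = -272 - 3 = -275$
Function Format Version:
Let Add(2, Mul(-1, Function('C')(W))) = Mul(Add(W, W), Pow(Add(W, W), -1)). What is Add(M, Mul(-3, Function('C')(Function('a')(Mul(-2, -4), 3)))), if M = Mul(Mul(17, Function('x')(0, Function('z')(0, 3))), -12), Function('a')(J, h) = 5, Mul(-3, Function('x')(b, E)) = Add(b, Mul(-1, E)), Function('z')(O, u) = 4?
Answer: -275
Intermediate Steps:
Function('x')(b, E) = Add(Mul(Rational(-1, 3), b), Mul(Rational(1, 3), E)) (Function('x')(b, E) = Mul(Rational(-1, 3), Add(b, Mul(-1, E))) = Add(Mul(Rational(-1, 3), b), Mul(Rational(1, 3), E)))
Function('C')(W) = 1 (Function('C')(W) = Add(2, Mul(-1, Mul(Add(W, W), Pow(Add(W, W), -1)))) = Add(2, Mul(-1, Mul(Mul(2, W), Pow(Mul(2, W), -1)))) = Add(2, Mul(-1, Mul(Mul(2, W), Mul(Rational(1, 2), Pow(W, -1))))) = Add(2, Mul(-1, 1)) = Add(2, -1) = 1)
M = -272 (M = Mul(Mul(17, Add(Mul(Rational(-1, 3), 0), Mul(Rational(1, 3), 4))), -12) = Mul(Mul(17, Add(0, Rational(4, 3))), -12) = Mul(Mul(17, Rational(4, 3)), -12) = Mul(Rational(68, 3), -12) = -272)
Add(M, Mul(-3, Function('C')(Function('a')(Mul(-2, -4), 3)))) = Add(-272, Mul(-3, 1)) = Add(-272, -3) = -275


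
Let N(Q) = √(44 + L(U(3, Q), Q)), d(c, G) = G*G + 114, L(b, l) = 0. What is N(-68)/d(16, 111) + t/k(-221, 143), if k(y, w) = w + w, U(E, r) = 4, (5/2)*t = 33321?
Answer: 33321/715 + 2*√11/12435 ≈ 46.603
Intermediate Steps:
t = 66642/5 (t = (⅖)*33321 = 66642/5 ≈ 13328.)
d(c, G) = 114 + G² (d(c, G) = G² + 114 = 114 + G²)
k(y, w) = 2*w
N(Q) = 2*√11 (N(Q) = √(44 + 0) = √44 = 2*√11)
N(-68)/d(16, 111) + t/k(-221, 143) = (2*√11)/(114 + 111²) + 66642/(5*((2*143))) = (2*√11)/(114 + 12321) + (66642/5)/286 = (2*√11)/12435 + (66642/5)*(1/286) = (2*√11)*(1/12435) + 33321/715 = 2*√11/12435 + 33321/715 = 33321/715 + 2*√11/12435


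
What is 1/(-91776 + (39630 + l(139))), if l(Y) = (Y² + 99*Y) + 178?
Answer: -1/18886 ≈ -5.2949e-5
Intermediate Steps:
l(Y) = 178 + Y² + 99*Y
1/(-91776 + (39630 + l(139))) = 1/(-91776 + (39630 + (178 + 139² + 99*139))) = 1/(-91776 + (39630 + (178 + 19321 + 13761))) = 1/(-91776 + (39630 + 33260)) = 1/(-91776 + 72890) = 1/(-18886) = -1/18886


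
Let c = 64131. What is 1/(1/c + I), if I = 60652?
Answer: 64131/3889673413 ≈ 1.6487e-5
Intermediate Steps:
1/(1/c + I) = 1/(1/64131 + 60652) = 1/(3889673413/64131) = 64131/3889673413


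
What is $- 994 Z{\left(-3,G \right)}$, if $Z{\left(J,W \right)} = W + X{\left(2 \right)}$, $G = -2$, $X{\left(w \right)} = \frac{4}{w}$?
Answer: $0$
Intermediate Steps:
$Z{\left(J,W \right)} = 2 + W$ ($Z{\left(J,W \right)} = W + \frac{4}{2} = W + 4 \cdot \frac{1}{2} = W + 2 = 2 + W$)
$- 994 Z{\left(-3,G \right)} = - 994 \left(2 - 2\right) = \left(-994\right) 0 = 0$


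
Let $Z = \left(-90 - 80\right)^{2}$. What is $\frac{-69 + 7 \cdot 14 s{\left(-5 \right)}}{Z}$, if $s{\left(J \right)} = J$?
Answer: $- \frac{559}{28900} \approx -0.019343$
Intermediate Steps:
$Z = 28900$ ($Z = \left(-90 - 80\right)^{2} = \left(-170\right)^{2} = 28900$)
$\frac{-69 + 7 \cdot 14 s{\left(-5 \right)}}{Z} = \frac{-69 + 7 \cdot 14 \left(-5\right)}{28900} = \left(-69 + 98 \left(-5\right)\right) \frac{1}{28900} = \left(-69 - 490\right) \frac{1}{28900} = \left(-559\right) \frac{1}{28900} = - \frac{559}{28900}$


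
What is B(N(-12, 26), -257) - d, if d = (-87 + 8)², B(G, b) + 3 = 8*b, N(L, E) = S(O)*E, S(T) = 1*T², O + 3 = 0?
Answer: -8300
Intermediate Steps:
O = -3 (O = -3 + 0 = -3)
S(T) = T²
N(L, E) = 9*E (N(L, E) = (-3)²*E = 9*E)
B(G, b) = -3 + 8*b
d = 6241 (d = (-79)² = 6241)
B(N(-12, 26), -257) - d = (-3 + 8*(-257)) - 1*6241 = (-3 - 2056) - 6241 = -2059 - 6241 = -8300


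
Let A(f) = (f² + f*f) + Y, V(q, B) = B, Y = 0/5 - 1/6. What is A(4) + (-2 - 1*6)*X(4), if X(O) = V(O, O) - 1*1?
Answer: 47/6 ≈ 7.8333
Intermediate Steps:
Y = -⅙ (Y = 0*(⅕) - 1*⅙ = 0 - ⅙ = -⅙ ≈ -0.16667)
A(f) = -⅙ + 2*f² (A(f) = (f² + f*f) - ⅙ = (f² + f²) - ⅙ = 2*f² - ⅙ = -⅙ + 2*f²)
X(O) = -1 + O (X(O) = O - 1*1 = O - 1 = -1 + O)
A(4) + (-2 - 1*6)*X(4) = (-⅙ + 2*4²) + (-2 - 1*6)*(-1 + 4) = (-⅙ + 2*16) + (-2 - 6)*3 = (-⅙ + 32) - 8*3 = 191/6 - 24 = 47/6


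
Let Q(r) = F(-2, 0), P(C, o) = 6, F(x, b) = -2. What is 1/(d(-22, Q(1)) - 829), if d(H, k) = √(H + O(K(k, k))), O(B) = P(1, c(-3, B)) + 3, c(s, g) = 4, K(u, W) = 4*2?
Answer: -829/687254 - I*√13/687254 ≈ -0.0012062 - 5.2463e-6*I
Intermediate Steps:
K(u, W) = 8
Q(r) = -2
O(B) = 9 (O(B) = 6 + 3 = 9)
d(H, k) = √(9 + H) (d(H, k) = √(H + 9) = √(9 + H))
1/(d(-22, Q(1)) - 829) = 1/(√(9 - 22) - 829) = 1/(√(-13) - 829) = 1/(I*√13 - 829) = 1/(-829 + I*√13)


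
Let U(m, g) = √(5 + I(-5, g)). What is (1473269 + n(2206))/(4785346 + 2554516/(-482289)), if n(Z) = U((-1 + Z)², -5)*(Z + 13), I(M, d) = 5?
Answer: 710541432741/2307917182478 + 1070199291*√10/2307917182478 ≈ 0.30934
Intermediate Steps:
U(m, g) = √10 (U(m, g) = √(5 + 5) = √10)
n(Z) = √10*(13 + Z) (n(Z) = √10*(Z + 13) = √10*(13 + Z))
(1473269 + n(2206))/(4785346 + 2554516/(-482289)) = (1473269 + √10*(13 + 2206))/(4785346 + 2554516/(-482289)) = (1473269 + √10*2219)/(4785346 + 2554516*(-1/482289)) = (1473269 + 2219*√10)/(4785346 - 2554516/482289) = (1473269 + 2219*√10)/(2307917182478/482289) = (1473269 + 2219*√10)*(482289/2307917182478) = 710541432741/2307917182478 + 1070199291*√10/2307917182478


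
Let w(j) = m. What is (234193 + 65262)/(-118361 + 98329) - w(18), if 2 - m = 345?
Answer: 6571521/20032 ≈ 328.05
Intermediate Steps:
m = -343 (m = 2 - 1*345 = 2 - 345 = -343)
w(j) = -343
(234193 + 65262)/(-118361 + 98329) - w(18) = (234193 + 65262)/(-118361 + 98329) - 1*(-343) = 299455/(-20032) + 343 = 299455*(-1/20032) + 343 = -299455/20032 + 343 = 6571521/20032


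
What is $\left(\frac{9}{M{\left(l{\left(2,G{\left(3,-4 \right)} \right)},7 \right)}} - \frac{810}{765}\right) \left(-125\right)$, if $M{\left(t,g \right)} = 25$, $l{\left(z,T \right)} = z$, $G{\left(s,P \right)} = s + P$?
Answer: $\frac{1485}{17} \approx 87.353$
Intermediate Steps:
$G{\left(s,P \right)} = P + s$
$\left(\frac{9}{M{\left(l{\left(2,G{\left(3,-4 \right)} \right)},7 \right)}} - \frac{810}{765}\right) \left(-125\right) = \left(\frac{9}{25} - \frac{810}{765}\right) \left(-125\right) = \left(9 \cdot \frac{1}{25} - \frac{18}{17}\right) \left(-125\right) = \left(\frac{9}{25} - \frac{18}{17}\right) \left(-125\right) = \left(- \frac{297}{425}\right) \left(-125\right) = \frac{1485}{17}$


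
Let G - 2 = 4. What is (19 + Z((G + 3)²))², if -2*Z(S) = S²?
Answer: 42549529/4 ≈ 1.0637e+7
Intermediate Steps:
G = 6 (G = 2 + 4 = 6)
Z(S) = -S²/2
(19 + Z((G + 3)²))² = (19 - (6 + 3)⁴/2)² = (19 - (9²)²/2)² = (19 - ½*81²)² = (19 - ½*6561)² = (19 - 6561/2)² = (-6523/2)² = 42549529/4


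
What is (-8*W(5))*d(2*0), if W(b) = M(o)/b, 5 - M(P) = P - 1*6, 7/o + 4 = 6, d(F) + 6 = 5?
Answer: 12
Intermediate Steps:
d(F) = -1 (d(F) = -6 + 5 = -1)
o = 7/2 (o = 7/(-4 + 6) = 7/2 ≈ 3.5000)
M(P) = 11 - P (M(P) = 5 - (P - 1*6) = 5 - (P - 6) = 5 - (-6 + P) = 5 + (6 - P) = 11 - P)
W(b) = 15/(2*b) (W(b) = (11 - 1*7/2)/b = (11 - 7/2)/b = 15/(2*b))
(-8*W(5))*d(2*0) = -60/5*(-1) = -8*3/2*(-1) = -12*(-1) = 12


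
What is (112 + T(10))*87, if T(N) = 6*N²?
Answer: 61944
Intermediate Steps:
(112 + T(10))*87 = (112 + 6*10²)*87 = (112 + 6*100)*87 = (112 + 600)*87 = 712*87 = 61944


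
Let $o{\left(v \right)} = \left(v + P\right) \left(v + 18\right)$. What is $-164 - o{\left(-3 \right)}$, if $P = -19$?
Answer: $166$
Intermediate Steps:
$o{\left(v \right)} = \left(-19 + v\right) \left(18 + v\right)$ ($o{\left(v \right)} = \left(v - 19\right) \left(v + 18\right) = \left(-19 + v\right) \left(18 + v\right)$)
$-164 - o{\left(-3 \right)} = -164 - \left(-342 + \left(-3\right)^{2} - -3\right) = -164 - \left(-342 + 9 + 3\right) = -164 - -330 = -164 + 330 = 166$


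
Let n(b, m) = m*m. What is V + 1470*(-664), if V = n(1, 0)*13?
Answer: -976080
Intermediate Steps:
n(b, m) = m²
V = 0 (V = 0²*13 = 0*13 = 0)
V + 1470*(-664) = 0 + 1470*(-664) = 0 - 976080 = -976080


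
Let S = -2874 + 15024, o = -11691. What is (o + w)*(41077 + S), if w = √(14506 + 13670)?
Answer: -622276857 + 212908*√1761 ≈ -6.1334e+8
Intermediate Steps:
S = 12150
w = 4*√1761 (w = √28176 = 4*√1761 ≈ 167.86)
(o + w)*(41077 + S) = (-11691 + 4*√1761)*(41077 + 12150) = (-11691 + 4*√1761)*53227 = -622276857 + 212908*√1761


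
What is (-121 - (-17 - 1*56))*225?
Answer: -10800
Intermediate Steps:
(-121 - (-17 - 1*56))*225 = (-121 - (-17 - 56))*225 = (-121 - 1*(-73))*225 = (-121 + 73)*225 = -48*225 = -10800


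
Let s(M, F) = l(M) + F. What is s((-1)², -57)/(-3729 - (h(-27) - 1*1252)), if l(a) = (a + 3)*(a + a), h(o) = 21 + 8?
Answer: 7/358 ≈ 0.019553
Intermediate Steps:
h(o) = 29
l(a) = 2*a*(3 + a) (l(a) = (3 + a)*(2*a) = 2*a*(3 + a))
s(M, F) = F + 2*M*(3 + M) (s(M, F) = 2*M*(3 + M) + F = F + 2*M*(3 + M))
s((-1)², -57)/(-3729 - (h(-27) - 1*1252)) = (-57 + 2*(-1)²*(3 + (-1)²))/(-3729 - (29 - 1*1252)) = (-57 + 2*1*(3 + 1))/(-3729 - (29 - 1252)) = (-57 + 2*1*4)/(-3729 - 1*(-1223)) = (-57 + 8)/(-3729 + 1223) = -49/(-2506) = -49*(-1/2506) = 7/358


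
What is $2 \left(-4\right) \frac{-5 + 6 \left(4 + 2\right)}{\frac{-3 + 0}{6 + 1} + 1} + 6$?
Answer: $-428$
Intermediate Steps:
$2 \left(-4\right) \frac{-5 + 6 \left(4 + 2\right)}{\frac{-3 + 0}{6 + 1} + 1} + 6 = - 8 \frac{-5 + 6 \cdot 6}{- \frac{3}{7} + 1} + 6 = - 8 \frac{-5 + 36}{\left(-3\right) \frac{1}{7} + 1} + 6 = - 8 \frac{31}{- \frac{3}{7} + 1} + 6 = - 8 \frac{31}{\frac{4}{7}} + 6 = - 8 \cdot 31 \cdot \frac{7}{4} + 6 = \left(-8\right) \frac{217}{4} + 6 = -434 + 6 = -428$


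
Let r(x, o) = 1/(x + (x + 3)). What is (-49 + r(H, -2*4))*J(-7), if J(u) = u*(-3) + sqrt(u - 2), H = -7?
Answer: -11340/11 - 1620*I/11 ≈ -1030.9 - 147.27*I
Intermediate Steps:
r(x, o) = 1/(3 + 2*x) (r(x, o) = 1/(x + (3 + x)) = 1/(3 + 2*x))
J(u) = sqrt(-2 + u) - 3*u (J(u) = -3*u + sqrt(-2 + u) = sqrt(-2 + u) - 3*u)
(-49 + r(H, -2*4))*J(-7) = (-49 + 1/(3 + 2*(-7)))*(sqrt(-2 - 7) - 3*(-7)) = (-49 + 1/(3 - 14))*(sqrt(-9) + 21) = (-49 + 1/(-11))*(3*I + 21) = (-49 - 1/11)*(21 + 3*I) = -540*(21 + 3*I)/11 = -11340/11 - 1620*I/11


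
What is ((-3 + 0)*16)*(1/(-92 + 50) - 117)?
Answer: 39320/7 ≈ 5617.1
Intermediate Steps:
((-3 + 0)*16)*(1/(-92 + 50) - 117) = (-3*16)*(1/(-42) - 117) = -48*(-1/42 - 117) = -48*(-4915/42) = 39320/7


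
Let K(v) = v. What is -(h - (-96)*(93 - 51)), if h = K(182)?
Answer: -4214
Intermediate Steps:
h = 182
-(h - (-96)*(93 - 51)) = -(182 - (-96)*(93 - 51)) = -(182 - (-96)*42) = -(182 - 1*(-4032)) = -(182 + 4032) = -1*4214 = -4214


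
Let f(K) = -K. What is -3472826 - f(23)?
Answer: -3472803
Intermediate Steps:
-3472826 - f(23) = -3472826 - (-1)*23 = -3472826 - 1*(-23) = -3472826 + 23 = -3472803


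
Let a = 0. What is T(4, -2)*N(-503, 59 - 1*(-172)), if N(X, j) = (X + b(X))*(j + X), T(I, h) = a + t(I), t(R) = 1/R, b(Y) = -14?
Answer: 35156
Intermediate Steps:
t(R) = 1/R
T(I, h) = 1/I (T(I, h) = 0 + 1/I = 1/I)
N(X, j) = (-14 + X)*(X + j) (N(X, j) = (X - 14)*(j + X) = (-14 + X)*(X + j))
T(4, -2)*N(-503, 59 - 1*(-172)) = ((-503)**2 - 14*(-503) - 14*(59 - 1*(-172)) - 503*(59 - 1*(-172)))/4 = (253009 + 7042 - 14*(59 + 172) - 503*(59 + 172))/4 = (253009 + 7042 - 14*231 - 503*231)/4 = (253009 + 7042 - 3234 - 116193)/4 = (1/4)*140624 = 35156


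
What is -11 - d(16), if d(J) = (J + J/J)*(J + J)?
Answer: -555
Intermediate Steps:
d(J) = 2*J*(1 + J) (d(J) = (J + 1)*(2*J) = (1 + J)*(2*J) = 2*J*(1 + J))
-11 - d(16) = -11 - 2*16*(1 + 16) = -11 - 2*16*17 = -11 - 1*544 = -11 - 544 = -555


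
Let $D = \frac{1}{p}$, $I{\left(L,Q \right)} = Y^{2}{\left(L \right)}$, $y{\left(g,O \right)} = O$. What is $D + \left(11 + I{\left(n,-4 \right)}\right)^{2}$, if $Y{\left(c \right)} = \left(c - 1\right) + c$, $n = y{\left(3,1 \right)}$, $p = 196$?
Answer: $\frac{28225}{196} \approx 144.01$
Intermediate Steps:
$n = 1$
$Y{\left(c \right)} = -1 + 2 c$ ($Y{\left(c \right)} = \left(-1 + c\right) + c = -1 + 2 c$)
$I{\left(L,Q \right)} = \left(-1 + 2 L\right)^{2}$
$D = \frac{1}{196} \approx 0.005102$
$D + \left(11 + I{\left(n,-4 \right)}\right)^{2} = \frac{1}{196} + \left(11 + \left(-1 + 2 \cdot 1\right)^{2}\right)^{2} = \frac{1}{196} + \left(11 + \left(-1 + 2\right)^{2}\right)^{2} = \frac{1}{196} + \left(11 + 1^{2}\right)^{2} = \frac{1}{196} + \left(11 + 1\right)^{2} = \frac{1}{196} + 12^{2} = \frac{1}{196} + 144 = \frac{28225}{196}$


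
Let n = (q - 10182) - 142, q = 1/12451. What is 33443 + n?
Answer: 287854670/12451 ≈ 23119.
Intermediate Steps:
q = 1/12451 ≈ 8.0315e-5
n = -128544123/12451 (n = (1/12451 - 10182) - 142 = -126776081/12451 - 142 = -128544123/12451 ≈ -10324.)
33443 + n = 33443 - 128544123/12451 = 287854670/12451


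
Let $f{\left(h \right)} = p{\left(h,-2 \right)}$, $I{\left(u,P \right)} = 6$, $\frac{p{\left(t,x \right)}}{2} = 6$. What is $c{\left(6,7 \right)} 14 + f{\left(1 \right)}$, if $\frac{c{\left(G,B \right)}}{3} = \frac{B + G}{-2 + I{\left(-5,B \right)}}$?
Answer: $\frac{297}{2} \approx 148.5$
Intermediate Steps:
$p{\left(t,x \right)} = 12$ ($p{\left(t,x \right)} = 2 \cdot 6 = 12$)
$c{\left(G,B \right)} = \frac{3 B}{4} + \frac{3 G}{4}$ ($c{\left(G,B \right)} = 3 \frac{B + G}{-2 + 6} = 3 \frac{B + G}{4} = 3 \left(B + G\right) \frac{1}{4} = 3 \left(\frac{B}{4} + \frac{G}{4}\right) = \frac{3 B}{4} + \frac{3 G}{4}$)
$f{\left(h \right)} = 12$
$c{\left(6,7 \right)} 14 + f{\left(1 \right)} = \left(\frac{3}{4} \cdot 7 + \frac{3}{4} \cdot 6\right) 14 + 12 = \left(\frac{21}{4} + \frac{9}{2}\right) 14 + 12 = \frac{39}{4} \cdot 14 + 12 = \frac{273}{2} + 12 = \frac{297}{2}$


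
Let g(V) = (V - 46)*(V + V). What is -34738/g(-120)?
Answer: -17369/19920 ≈ -0.87194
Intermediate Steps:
g(V) = 2*V*(-46 + V) (g(V) = (-46 + V)*(2*V) = 2*V*(-46 + V))
-34738/g(-120) = -34738*(-1/(240*(-46 - 120))) = -34738/(2*(-120)*(-166)) = -34738/39840 = -34738*1/39840 = -17369/19920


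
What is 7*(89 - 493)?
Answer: -2828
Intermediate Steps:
7*(89 - 493) = 7*(-404) = -2828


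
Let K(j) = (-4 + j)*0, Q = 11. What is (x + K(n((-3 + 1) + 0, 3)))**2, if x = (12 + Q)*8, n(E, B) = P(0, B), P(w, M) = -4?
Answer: 33856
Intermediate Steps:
n(E, B) = -4
x = 184 (x = (12 + 11)*8 = 23*8 = 184)
K(j) = 0
(x + K(n((-3 + 1) + 0, 3)))**2 = (184 + 0)**2 = 184**2 = 33856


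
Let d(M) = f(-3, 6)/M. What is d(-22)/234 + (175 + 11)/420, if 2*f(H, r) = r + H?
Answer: 53161/120120 ≈ 0.44257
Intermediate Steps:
f(H, r) = H/2 + r/2 (f(H, r) = (r + H)/2 = (H + r)/2 = H/2 + r/2)
d(M) = 3/(2*M) (d(M) = ((½)*(-3) + (½)*6)/M = (-3/2 + 3)/M = 3/(2*M))
d(-22)/234 + (175 + 11)/420 = ((3/2)/(-22))/234 + (175 + 11)/420 = ((3/2)*(-1/22))*(1/234) + 186*(1/420) = -3/44*1/234 + 31/70 = -1/3432 + 31/70 = 53161/120120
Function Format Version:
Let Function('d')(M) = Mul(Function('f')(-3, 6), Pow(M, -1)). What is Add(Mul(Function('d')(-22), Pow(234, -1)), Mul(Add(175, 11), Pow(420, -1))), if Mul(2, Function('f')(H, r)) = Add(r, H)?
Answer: Rational(53161, 120120) ≈ 0.44257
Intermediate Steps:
Function('f')(H, r) = Add(Mul(Rational(1, 2), H), Mul(Rational(1, 2), r)) (Function('f')(H, r) = Mul(Rational(1, 2), Add(r, H)) = Mul(Rational(1, 2), Add(H, r)) = Add(Mul(Rational(1, 2), H), Mul(Rational(1, 2), r)))
Function('d')(M) = Mul(Rational(3, 2), Pow(M, -1)) (Function('d')(M) = Mul(Add(Mul(Rational(1, 2), -3), Mul(Rational(1, 2), 6)), Pow(M, -1)) = Mul(Add(Rational(-3, 2), 3), Pow(M, -1)) = Mul(Rational(3, 2), Pow(M, -1)))
Add(Mul(Function('d')(-22), Pow(234, -1)), Mul(Add(175, 11), Pow(420, -1))) = Add(Mul(Mul(Rational(3, 2), Pow(-22, -1)), Pow(234, -1)), Mul(Add(175, 11), Pow(420, -1))) = Add(Mul(Mul(Rational(3, 2), Rational(-1, 22)), Rational(1, 234)), Mul(186, Rational(1, 420))) = Add(Mul(Rational(-3, 44), Rational(1, 234)), Rational(31, 70)) = Add(Rational(-1, 3432), Rational(31, 70)) = Rational(53161, 120120)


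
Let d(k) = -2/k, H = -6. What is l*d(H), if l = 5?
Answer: 5/3 ≈ 1.6667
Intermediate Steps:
l*d(H) = 5*(-2/(-6)) = 5*(-2*(-⅙)) = 5*(⅓) = 5/3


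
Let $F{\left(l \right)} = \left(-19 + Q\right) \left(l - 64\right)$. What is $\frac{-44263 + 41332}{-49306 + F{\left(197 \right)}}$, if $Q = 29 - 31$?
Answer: $\frac{2931}{52099} \approx 0.056258$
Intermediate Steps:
$Q = -2$ ($Q = 29 - 31 = -2$)
$F{\left(l \right)} = 1344 - 21 l$ ($F{\left(l \right)} = \left(-19 - 2\right) \left(l - 64\right) = - 21 \left(-64 + l\right) = 1344 - 21 l$)
$\frac{-44263 + 41332}{-49306 + F{\left(197 \right)}} = \frac{-44263 + 41332}{-49306 + \left(1344 - 4137\right)} = - \frac{2931}{-49306 + \left(1344 - 4137\right)} = - \frac{2931}{-49306 - 2793} = - \frac{2931}{-52099} = \left(-2931\right) \left(- \frac{1}{52099}\right) = \frac{2931}{52099}$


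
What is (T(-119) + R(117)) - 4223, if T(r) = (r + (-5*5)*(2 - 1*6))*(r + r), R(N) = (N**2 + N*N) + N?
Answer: 27794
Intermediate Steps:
R(N) = N + 2*N**2 (R(N) = (N**2 + N**2) + N = 2*N**2 + N = N + 2*N**2)
T(r) = 2*r*(100 + r) (T(r) = (r - 25*(2 - 6))*(2*r) = (r - 25*(-4))*(2*r) = (r + 100)*(2*r) = (100 + r)*(2*r) = 2*r*(100 + r))
(T(-119) + R(117)) - 4223 = (2*(-119)*(100 - 119) + 117*(1 + 2*117)) - 4223 = (2*(-119)*(-19) + 117*(1 + 234)) - 4223 = (4522 + 117*235) - 4223 = (4522 + 27495) - 4223 = 32017 - 4223 = 27794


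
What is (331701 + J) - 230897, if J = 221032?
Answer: 321836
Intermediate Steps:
(331701 + J) - 230897 = (331701 + 221032) - 230897 = 552733 - 230897 = 321836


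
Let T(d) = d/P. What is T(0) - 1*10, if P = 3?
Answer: -10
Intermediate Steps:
T(d) = d/3
T(0) - 1*10 = (1/3)*0 - 1*10 = 0 - 10 = -10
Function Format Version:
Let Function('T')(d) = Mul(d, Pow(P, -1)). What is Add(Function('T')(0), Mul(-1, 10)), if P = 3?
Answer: -10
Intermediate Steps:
Function('T')(d) = Mul(Rational(1, 3), d) (Function('T')(d) = Mul(d, Pow(3, -1)) = Mul(d, Rational(1, 3)) = Mul(Rational(1, 3), d))
Add(Function('T')(0), Mul(-1, 10)) = Add(Mul(Rational(1, 3), 0), Mul(-1, 10)) = Add(0, -10) = -10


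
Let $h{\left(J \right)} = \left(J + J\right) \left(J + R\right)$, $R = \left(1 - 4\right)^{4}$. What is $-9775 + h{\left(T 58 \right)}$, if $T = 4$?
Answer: $135457$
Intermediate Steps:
$R = 81$ ($R = \left(1 - 4\right)^{4} = \left(-3\right)^{4} = 81$)
$h{\left(J \right)} = 2 J \left(81 + J\right)$ ($h{\left(J \right)} = \left(J + J\right) \left(J + 81\right) = 2 J \left(81 + J\right)$)
$-9775 + h{\left(T 58 \right)} = -9775 + 2 \cdot 4 \cdot 58 \left(81 + 4 \cdot 58\right) = -9775 + 2 \cdot 232 \left(81 + 232\right) = -9775 + 2 \cdot 232 \cdot 313 = -9775 + 145232 = 135457$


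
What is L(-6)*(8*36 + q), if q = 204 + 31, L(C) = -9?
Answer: -4707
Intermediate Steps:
q = 235
L(-6)*(8*36 + q) = -9*(8*36 + 235) = -9*(288 + 235) = -9*523 = -4707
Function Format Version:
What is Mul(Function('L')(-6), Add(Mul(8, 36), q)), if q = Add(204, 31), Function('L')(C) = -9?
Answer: -4707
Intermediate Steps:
q = 235
Mul(Function('L')(-6), Add(Mul(8, 36), q)) = Mul(-9, Add(Mul(8, 36), 235)) = Mul(-9, Add(288, 235)) = Mul(-9, 523) = -4707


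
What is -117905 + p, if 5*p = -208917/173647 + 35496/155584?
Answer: -117110613019381/993260840 ≈ -1.1791e+5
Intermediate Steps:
p = -193679181/993260840 (p = (-208917/173647 + 35496/155584)/5 = (-208917*1/173647 + 35496*(1/155584))/5 = (-208917/173647 + 261/1144)/5 = (⅕)*(-193679181/198652168) = -193679181/993260840 ≈ -0.19499)
-117905 + p = -117905 - 193679181/993260840 = -117110613019381/993260840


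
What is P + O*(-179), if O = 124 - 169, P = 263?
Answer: 8318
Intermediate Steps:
O = -45
P + O*(-179) = 263 - 45*(-179) = 263 + 8055 = 8318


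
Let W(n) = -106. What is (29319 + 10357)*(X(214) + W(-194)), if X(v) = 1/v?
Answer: -449985354/107 ≈ -4.2055e+6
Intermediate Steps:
(29319 + 10357)*(X(214) + W(-194)) = (29319 + 10357)*(1/214 - 106) = 39676*(1/214 - 106) = 39676*(-22683/214) = -449985354/107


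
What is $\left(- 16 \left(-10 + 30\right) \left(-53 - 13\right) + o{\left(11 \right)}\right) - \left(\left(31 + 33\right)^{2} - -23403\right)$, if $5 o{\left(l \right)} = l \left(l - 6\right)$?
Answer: $-6368$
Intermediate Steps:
$o{\left(l \right)} = \frac{l \left(-6 + l\right)}{5}$ ($o{\left(l \right)} = \frac{l \left(l - 6\right)}{5} = \frac{l \left(-6 + l\right)}{5}$)
$\left(- 16 \left(-10 + 30\right) \left(-53 - 13\right) + o{\left(11 \right)}\right) - \left(\left(31 + 33\right)^{2} - -23403\right) = \left(- 16 \left(-10 + 30\right) \left(-53 - 13\right) + \frac{1}{5} \cdot 11 \left(-6 + 11\right)\right) - \left(\left(31 + 33\right)^{2} - -23403\right) = \left(- 16 \cdot 20 \left(-66\right) + \frac{1}{5} \cdot 11 \cdot 5\right) - \left(64^{2} + 23403\right) = \left(\left(-16\right) \left(-1320\right) + 11\right) - \left(4096 + 23403\right) = \left(21120 + 11\right) - 27499 = 21131 - 27499 = -6368$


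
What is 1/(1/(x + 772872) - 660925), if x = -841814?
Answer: -68942/45565491351 ≈ -1.5130e-6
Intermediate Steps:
1/(1/(x + 772872) - 660925) = 1/(1/(-841814 + 772872) - 660925) = 1/(1/(-68942) - 660925) = 1/(-1/68942 - 660925) = 1/(-45565491351/68942) = -68942/45565491351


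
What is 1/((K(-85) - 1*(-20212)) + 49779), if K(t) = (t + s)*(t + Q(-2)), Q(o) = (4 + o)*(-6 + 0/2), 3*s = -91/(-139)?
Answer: 417/32615585 ≈ 1.2785e-5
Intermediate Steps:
s = 91/417 (s = (-91/(-139))/3 = (-91*(-1/139))/3 = (⅓)*(91/139) = 91/417 ≈ 0.21823)
Q(o) = -24 - 6*o (Q(o) = (4 + o)*(-6 + 0*(½)) = (4 + o)*(-6 + 0) = (4 + o)*(-6) = -24 - 6*o)
K(t) = (-12 + t)*(91/417 + t) (K(t) = (t + 91/417)*(t + (-24 - 6*(-2))) = (91/417 + t)*(t + (-24 + 12)) = (91/417 + t)*(t - 12) = (91/417 + t)*(-12 + t) = (-12 + t)*(91/417 + t))
1/((K(-85) - 1*(-20212)) + 49779) = 1/(((-364/139 + (-85)² - 4913/417*(-85)) - 1*(-20212)) + 49779) = 1/(((-364/139 + 7225 + 417605/417) + 20212) + 49779) = 1/((3429338/417 + 20212) + 49779) = 1/(11857742/417 + 49779) = 1/(32615585/417) = 417/32615585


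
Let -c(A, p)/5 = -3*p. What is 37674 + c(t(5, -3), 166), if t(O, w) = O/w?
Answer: 40164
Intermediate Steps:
c(A, p) = 15*p (c(A, p) = -(-15)*p = 15*p)
37674 + c(t(5, -3), 166) = 37674 + 15*166 = 37674 + 2490 = 40164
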